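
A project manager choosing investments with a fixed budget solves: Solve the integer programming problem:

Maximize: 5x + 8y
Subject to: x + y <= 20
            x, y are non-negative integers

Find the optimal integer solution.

Objective: 5x + 8y, constraint: x + y <= 20
Coefficient of y is 8 > coefficient of x is 5, so allocate the entire budget to y.
Optimal: x = 0, y = 20, value = 160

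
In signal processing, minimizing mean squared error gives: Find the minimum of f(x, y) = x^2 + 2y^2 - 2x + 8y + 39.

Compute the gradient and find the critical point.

f(x,y) = x^2 + 2y^2 - 2x + 8y + 39
df/dx = 2x + (-2) = 0  =>  x = 1
df/dy = 4y + (8) = 0  =>  y = -2
f(1, -2) = 1*(1)^2 + 2*(-2)^2 + -2*(1) + 8*(-2) + 39 = 30
Hessian is diagonal with entries 2, 4 > 0, so this is a minimum.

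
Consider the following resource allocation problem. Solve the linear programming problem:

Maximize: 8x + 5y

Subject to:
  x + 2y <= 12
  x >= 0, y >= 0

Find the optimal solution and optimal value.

The feasible region has vertices at [(0, 0), (12, 0), (0, 6)].
Checking objective 8x + 5y at each vertex:
  (0, 0): 8*0 + 5*0 = 0
  (12, 0): 8*12 + 5*0 = 96
  (0, 6): 8*0 + 5*6 = 30
Maximum is 96 at (12, 0).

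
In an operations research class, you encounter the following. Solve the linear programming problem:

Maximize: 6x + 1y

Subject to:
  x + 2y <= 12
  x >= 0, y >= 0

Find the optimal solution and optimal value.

The feasible region has vertices at [(0, 0), (12, 0), (0, 6)].
Checking objective 6x + 1y at each vertex:
  (0, 0): 6*0 + 1*0 = 0
  (12, 0): 6*12 + 1*0 = 72
  (0, 6): 6*0 + 1*6 = 6
Maximum is 72 at (12, 0).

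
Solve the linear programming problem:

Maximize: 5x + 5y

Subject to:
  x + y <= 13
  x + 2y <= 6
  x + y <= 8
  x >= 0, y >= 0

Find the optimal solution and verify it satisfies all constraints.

Feasible vertices: (0, 0), (0, 3), (6, 0)
Objective 5x + 5y at each vertex:
  (0, 0): 0
  (0, 3): 15
  (6, 0): 30
Maximum is 30 at (6, 0).
Verify constraints at (x, y) = (6, 0):
  1*6 + 1*0 = 6 <= 13
  1*6 + 2*0 = 6 <= 6 (active)
  1*6 + 1*0 = 6 <= 8
  x = 6 >= 0, y = 0 >= 0. All constraints satisfied.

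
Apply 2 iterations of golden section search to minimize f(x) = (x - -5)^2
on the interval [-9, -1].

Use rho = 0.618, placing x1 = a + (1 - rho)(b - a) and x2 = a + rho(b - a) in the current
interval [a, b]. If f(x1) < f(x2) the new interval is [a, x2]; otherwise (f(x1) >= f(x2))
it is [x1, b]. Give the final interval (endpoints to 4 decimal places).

Golden section search for min of f(x) = (x - -5)^2 on [-9, -1].
Each step: x1 = a + (1 - rho)(b - a), x2 = a + rho(b - a); if f(x1) < f(x2) keep [a, x2], otherwise keep [x1, b].
Step 1: [-9.0000, -1.0000], x1=-5.9440 (f=0.8911), x2=-4.0560 (f=0.8911); f(x1) = f(x2) (tie, not '<') => keep [-5.9440, -1.0000]
Step 2: [-5.9440, -1.0000], x1=-4.0554 (f=0.8923), x2=-2.8886 (f=4.4580); f(x1) < f(x2) => keep [-5.9440, -2.8886]
Final interval: [-5.9440, -2.8886]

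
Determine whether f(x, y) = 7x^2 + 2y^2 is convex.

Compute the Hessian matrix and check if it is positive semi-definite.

f(x,y) = 7x^2 + 2y^2
Hessian H = [[14, 0], [0, 4]]
trace(H) = 18, det(H) = 56
Eigenvalues: (18 +/- sqrt(100)) / 2 = 14, 4
Since both eigenvalues > 0, f is convex.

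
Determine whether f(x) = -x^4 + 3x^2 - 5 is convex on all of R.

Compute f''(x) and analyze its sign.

f(x) = -x^4 + 3x^2 - 5
f'(x) = -4x^3 + 6x
f''(x) = -12x^2 + 6
f''(x) = -12x^2 + 6 -> -inf as |x| -> inf
Therefore, f is not globally convex on R.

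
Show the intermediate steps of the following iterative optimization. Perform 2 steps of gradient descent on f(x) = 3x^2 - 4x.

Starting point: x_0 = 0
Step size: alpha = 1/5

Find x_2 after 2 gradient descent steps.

f(x) = 3x^2 - 4x, f'(x) = 6x + (-4)
Step 1: f'(0) = -4, x_1 = 0 - 1/5 * -4 = 4/5
Step 2: f'(4/5) = 4/5, x_2 = 4/5 - 1/5 * 4/5 = 16/25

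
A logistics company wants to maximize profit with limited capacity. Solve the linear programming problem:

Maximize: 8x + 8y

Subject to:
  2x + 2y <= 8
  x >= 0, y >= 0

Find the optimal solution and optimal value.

The feasible region has vertices at [(0, 0), (4, 0), (0, 4)].
Checking objective 8x + 8y at each vertex:
  (0, 0): 8*0 + 8*0 = 0
  (4, 0): 8*4 + 8*0 = 32
  (0, 4): 8*0 + 8*4 = 32
Maximum is 32 at (4, 0).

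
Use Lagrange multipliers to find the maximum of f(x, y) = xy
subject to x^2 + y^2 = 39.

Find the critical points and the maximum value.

Lagrange conditions: y = 2*lambda*x and x = 2*lambda*y
If x = 0 then y = 0, violating the constraint, so x, y != 0.
Dividing: y/x = x/y => x^2 = y^2 => y = x or y = -x
Constraint: 2x^2 = 39 => x^2 = 39/2 => x = +/-sqrt(39/2)
Critical points: (sqrt(39/2), sqrt(39/2)), (-sqrt(39/2), -sqrt(39/2)), (sqrt(39/2), -sqrt(39/2)), (-sqrt(39/2), sqrt(39/2))
  y = x:  xy = x^2 = 39/2  at (sqrt(39/2), sqrt(39/2)) and (-sqrt(39/2), -sqrt(39/2))
  y = -x: xy = -x^2 = -39/2 at (sqrt(39/2), -sqrt(39/2)) and (-sqrt(39/2), sqrt(39/2))
Maximum xy = 39/2 at (sqrt(39/2), sqrt(39/2)) and (-sqrt(39/2), -sqrt(39/2))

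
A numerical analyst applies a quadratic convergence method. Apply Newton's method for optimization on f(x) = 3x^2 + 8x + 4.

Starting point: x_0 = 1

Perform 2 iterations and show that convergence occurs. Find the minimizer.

f(x) = 3x^2 + 8x + 4, f'(x) = 6x + (8), f''(x) = 6
Step 1: f'(1) = 14, x_1 = 1 - 14/6 = -4/3
Step 2: f'(-4/3) = 0, x_2 = -4/3 (converged)
Newton's method converges in 1 step for quadratics.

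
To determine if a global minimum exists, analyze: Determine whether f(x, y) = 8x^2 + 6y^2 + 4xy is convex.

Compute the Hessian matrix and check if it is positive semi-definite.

f(x,y) = 8x^2 + 6y^2 + 4xy
Hessian H = [[16, 4], [4, 12]]
trace(H) = 28, det(H) = 176
Eigenvalues: (28 +/- sqrt(80)) / 2 = 18.47, 9.528
Since both eigenvalues > 0, f is convex.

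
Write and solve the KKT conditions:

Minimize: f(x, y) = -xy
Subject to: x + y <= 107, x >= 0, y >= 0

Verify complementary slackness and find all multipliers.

Problem: min -xy s.t. x + y <= 107 (multiplier lambda), x >= 0 (mu_x), y >= 0 (mu_y)
KKT stationarity: -y + lambda - mu_x = 0, -x + lambda - mu_y = 0, with lambda, mu_x, mu_y >= 0
Complementary slackness: lambda*(x + y - 107) = 0, mu_x*x = 0, mu_y*y = 0
If lambda = 0: y = -mu_x <= 0 and x = -mu_y <= 0 force x = y = 0 with f = 0; but x = y = 107/2 is feasible with f = -11449/4 < 0, so this is not the minimum. Hence lambda > 0 and x + y = 107.
Try x > 0, y > 0 (so mu_x = mu_y = 0): y = lambda, x = lambda => x = y = lambda
x + y = 107 => 2*lambda = 107 => lambda = 107/2
x* = y* = 107/2 > 0, consistent with mu_x = mu_y = 0.
(Any feasible point with x = 0 or y = 0 has f = 0 > -11449/4, so the minimum is not on those boundaries.)
min(-xy) = -11449/4 (i.e. max xy = 11449/4)
Multipliers: lambda = 107/2, mu_x = 0, mu_y = 0
Complementary slackness: lambda*(x + y - 107) = 107/2*(107/2 + 107/2 - 107) = 0, mu_x*x = 0*107/2 = 0, mu_y*y = 0*107/2 = 0. Satisfied.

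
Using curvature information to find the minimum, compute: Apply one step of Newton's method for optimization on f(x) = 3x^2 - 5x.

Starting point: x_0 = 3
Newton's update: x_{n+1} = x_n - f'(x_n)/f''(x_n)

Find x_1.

f(x) = 3x^2 - 5x
f'(x) = 6x + (-5), f''(x) = 6
Newton step: x_1 = x_0 - f'(x_0)/f''(x_0)
f'(3) = 13
x_1 = 3 - 13/6 = 5/6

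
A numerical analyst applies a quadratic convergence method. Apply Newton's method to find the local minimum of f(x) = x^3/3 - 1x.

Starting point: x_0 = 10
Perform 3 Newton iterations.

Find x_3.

f(x) = x^3/3 - 1x
f'(x) = x^2 - 1, f''(x) = 2x
Newton update: x_{n+1} = x_n - (x_n^2 - 1)/(2*x_n)
Step 1: x_0 = 10, f'=99, f''=20, x_1 = 101/20
Step 2: x_1 = 101/20, f'=9801/400, f''=101/10, x_2 = 10601/4040
Step 3: x_2 = 10601/4040, f'=96059601/16321600, f''=10601/2020, x_3 = 128702801/85656080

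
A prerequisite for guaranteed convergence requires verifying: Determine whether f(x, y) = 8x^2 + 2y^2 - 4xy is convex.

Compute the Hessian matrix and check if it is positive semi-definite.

f(x,y) = 8x^2 + 2y^2 - 4xy
Hessian H = [[16, -4], [-4, 4]]
trace(H) = 20, det(H) = 48
Eigenvalues: (20 +/- sqrt(208)) / 2 = 17.21, 2.789
Since both eigenvalues > 0, f is convex.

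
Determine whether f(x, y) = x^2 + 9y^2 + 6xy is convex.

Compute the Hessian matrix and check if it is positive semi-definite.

f(x,y) = x^2 + 9y^2 + 6xy
Hessian H = [[2, 6], [6, 18]]
trace(H) = 20, det(H) = 0
Eigenvalues: (20 +/- sqrt(400)) / 2 = 20, 0
Since both eigenvalues >= 0, f is convex.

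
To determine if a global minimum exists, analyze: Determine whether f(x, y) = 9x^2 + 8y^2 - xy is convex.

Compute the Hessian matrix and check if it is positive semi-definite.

f(x,y) = 9x^2 + 8y^2 - xy
Hessian H = [[18, -1], [-1, 16]]
trace(H) = 34, det(H) = 287
Eigenvalues: (34 +/- sqrt(8)) / 2 = 18.41, 15.59
Since both eigenvalues > 0, f is convex.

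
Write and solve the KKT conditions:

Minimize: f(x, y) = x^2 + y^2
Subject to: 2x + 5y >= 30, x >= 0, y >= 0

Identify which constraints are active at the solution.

KKT conditions for min x^2 + y^2 s.t. 2x + 5y >= 30, x >= 0, y >= 0:
Stationarity: 2x = mu*2 + mu_x, 2y = mu*5 + mu_y, with mu, mu_x, mu_y >= 0
Complementary slackness: mu*(2x + 5y - 30) = 0, mu_x*x = 0, mu_y*y = 0
(0, 0) is infeasible (2*0 + 5*0 < 30), so if mu = 0 stationarity would force x = mu_x/2 >= 0, y = mu_y/2 >= 0 with mu_x*x = mu_y*y = 0, i.e. x = y = 0: contradiction. Hence mu > 0 and 2x + 5y = 30 is active.
Try x > 0, y > 0 (so mu_x = mu_y = 0): x = 2*mu/2, y = 5*mu/2
Substitute: 2*(2*mu/2) + 5*(5*mu/2) = 30
  mu*29/2 = 30 => mu = 60/29
x* = 60/29 > 0, y* = 150/29 > 0, consistent with mu_x = mu_y = 0.
f is convex and the constraints are linear, so this KKT point is the global minimum.
f* = 900/29
Active constraints: 2x + 5y >= 30 (holds with equality, mu = 60/29 > 0); x >= 0 and y >= 0 are inactive (mu_x = mu_y = 0).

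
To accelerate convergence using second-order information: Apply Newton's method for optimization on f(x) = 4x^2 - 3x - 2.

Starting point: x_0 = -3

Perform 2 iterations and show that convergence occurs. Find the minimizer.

f(x) = 4x^2 - 3x - 2, f'(x) = 8x + (-3), f''(x) = 8
Step 1: f'(-3) = -27, x_1 = -3 - -27/8 = 3/8
Step 2: f'(3/8) = 0, x_2 = 3/8 (converged)
Newton's method converges in 1 step for quadratics.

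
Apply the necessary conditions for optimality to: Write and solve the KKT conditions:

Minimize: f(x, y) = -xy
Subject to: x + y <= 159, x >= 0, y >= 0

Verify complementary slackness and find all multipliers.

Problem: min -xy s.t. x + y <= 159 (multiplier lambda), x >= 0 (mu_x), y >= 0 (mu_y)
KKT stationarity: -y + lambda - mu_x = 0, -x + lambda - mu_y = 0, with lambda, mu_x, mu_y >= 0
Complementary slackness: lambda*(x + y - 159) = 0, mu_x*x = 0, mu_y*y = 0
If lambda = 0: y = -mu_x <= 0 and x = -mu_y <= 0 force x = y = 0 with f = 0; but x = y = 159/2 is feasible with f = -25281/4 < 0, so this is not the minimum. Hence lambda > 0 and x + y = 159.
Try x > 0, y > 0 (so mu_x = mu_y = 0): y = lambda, x = lambda => x = y = lambda
x + y = 159 => 2*lambda = 159 => lambda = 159/2
x* = y* = 159/2 > 0, consistent with mu_x = mu_y = 0.
(Any feasible point with x = 0 or y = 0 has f = 0 > -25281/4, so the minimum is not on those boundaries.)
min(-xy) = -25281/4 (i.e. max xy = 25281/4)
Multipliers: lambda = 159/2, mu_x = 0, mu_y = 0
Complementary slackness: lambda*(x + y - 159) = 159/2*(159/2 + 159/2 - 159) = 0, mu_x*x = 0*159/2 = 0, mu_y*y = 0*159/2 = 0. Satisfied.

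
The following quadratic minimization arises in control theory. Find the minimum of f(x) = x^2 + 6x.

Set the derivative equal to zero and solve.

f(x) = x^2 + 6x
f'(x) = 2x + (6) = 0
x = -6/2 = -3
f(-3) = -9
Since f''(x) = 2 > 0, this is a minimum.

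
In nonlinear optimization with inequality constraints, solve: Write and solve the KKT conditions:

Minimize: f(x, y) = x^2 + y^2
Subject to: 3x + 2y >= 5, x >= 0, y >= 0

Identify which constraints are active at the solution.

KKT conditions for min x^2 + y^2 s.t. 3x + 2y >= 5, x >= 0, y >= 0:
Stationarity: 2x = mu*3 + mu_x, 2y = mu*2 + mu_y, with mu, mu_x, mu_y >= 0
Complementary slackness: mu*(3x + 2y - 5) = 0, mu_x*x = 0, mu_y*y = 0
(0, 0) is infeasible (3*0 + 2*0 < 5), so if mu = 0 stationarity would force x = mu_x/2 >= 0, y = mu_y/2 >= 0 with mu_x*x = mu_y*y = 0, i.e. x = y = 0: contradiction. Hence mu > 0 and 3x + 2y = 5 is active.
Try x > 0, y > 0 (so mu_x = mu_y = 0): x = 3*mu/2, y = 2*mu/2
Substitute: 3*(3*mu/2) + 2*(2*mu/2) = 5
  mu*13/2 = 5 => mu = 10/13
x* = 15/13 > 0, y* = 10/13 > 0, consistent with mu_x = mu_y = 0.
f is convex and the constraints are linear, so this KKT point is the global minimum.
f* = 25/13
Active constraints: 3x + 2y >= 5 (holds with equality, mu = 10/13 > 0); x >= 0 and y >= 0 are inactive (mu_x = mu_y = 0).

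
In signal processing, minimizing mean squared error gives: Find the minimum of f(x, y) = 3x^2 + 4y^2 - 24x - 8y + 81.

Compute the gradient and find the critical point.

f(x,y) = 3x^2 + 4y^2 - 24x - 8y + 81
df/dx = 6x + (-24) = 0  =>  x = 4
df/dy = 8y + (-8) = 0  =>  y = 1
f(4, 1) = 3*(4)^2 + 4*(1)^2 + -24*(4) + -8*(1) + 81 = 29
Hessian is diagonal with entries 6, 8 > 0, so this is a minimum.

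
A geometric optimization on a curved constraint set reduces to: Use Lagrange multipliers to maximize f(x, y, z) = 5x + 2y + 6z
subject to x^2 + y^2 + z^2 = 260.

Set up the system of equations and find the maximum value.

Lagrange conditions: 5 = 2*lambda*x, 2 = 2*lambda*y, 6 = 2*lambda*z
So x:5 = y:2 = z:6, i.e. x = 5t, y = 2t, z = 6t
Constraint: t^2*(5^2 + 2^2 + 6^2) = 260
  t^2 * 65 = 260  =>  t = sqrt(4)
Maximum = 5*5t + 2*2t + 6*6t = 65*sqrt(4) = 130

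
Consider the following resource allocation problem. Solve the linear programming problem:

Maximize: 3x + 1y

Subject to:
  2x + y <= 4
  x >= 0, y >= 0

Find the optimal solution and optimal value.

The feasible region has vertices at [(0, 0), (2, 0), (0, 4)].
Checking objective 3x + 1y at each vertex:
  (0, 0): 3*0 + 1*0 = 0
  (2, 0): 3*2 + 1*0 = 6
  (0, 4): 3*0 + 1*4 = 4
Maximum is 6 at (2, 0).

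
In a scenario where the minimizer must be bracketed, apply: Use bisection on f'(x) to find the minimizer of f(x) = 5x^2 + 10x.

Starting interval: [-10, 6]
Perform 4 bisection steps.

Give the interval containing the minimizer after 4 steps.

Finding critical point of f(x) = 5x^2 + 10x using bisection on f'(x) = 10x + 10.
f'(x) = 0 when x = -1.
Starting interval: [-10, 6]
Step 1: mid = -2, f'(mid) = -10, new interval = [-2, 6]
Step 2: mid = 2, f'(mid) = 30, new interval = [-2, 2]
Step 3: mid = 0, f'(mid) = 10, new interval = [-2, 0]
Step 4: mid = -1, f'(mid) = 0, new interval = [-1, -1]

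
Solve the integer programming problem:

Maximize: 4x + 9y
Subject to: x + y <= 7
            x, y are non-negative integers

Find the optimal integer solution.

Objective: 4x + 9y, constraint: x + y <= 7
Coefficient of y is 9 > coefficient of x is 4, so allocate the entire budget to y.
Optimal: x = 0, y = 7, value = 63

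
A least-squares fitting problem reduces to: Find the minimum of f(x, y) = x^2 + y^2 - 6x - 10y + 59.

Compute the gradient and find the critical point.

f(x,y) = x^2 + y^2 - 6x - 10y + 59
df/dx = 2x + (-6) = 0  =>  x = 3
df/dy = 2y + (-10) = 0  =>  y = 5
f(3, 5) = 1*(3)^2 + 1*(5)^2 + -6*(3) + -10*(5) + 59 = 25
Hessian is diagonal with entries 2, 2 > 0, so this is a minimum.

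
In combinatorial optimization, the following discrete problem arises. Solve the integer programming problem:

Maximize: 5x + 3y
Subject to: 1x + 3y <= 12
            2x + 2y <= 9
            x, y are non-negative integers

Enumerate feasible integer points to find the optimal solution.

Constraint 1: 1x + 3y <= 12
Constraint 2: 2x + 2y <= 9
Feasible x range (need y >= 0): 0 <= x <= min(12/1, 9/2) => x in {0, ..., 4}.
Enumerate feasible integer points row by row (the coefficient of y is 3 > 0, so for each x the largest feasible y gives the best value):
  x = 0: y <= min((12 - 1*0)/3, (9 - 2*0)/2) => y in {0, ..., 4}; best 5*0 + 3*4 = 12
  x = 1: y <= min((12 - 1*1)/3, (9 - 2*1)/2) => y in {0, ..., 3}; best 5*1 + 3*3 = 14
  x = 2: y <= min((12 - 1*2)/3, (9 - 2*2)/2) => y in {0, ..., 2}; best 5*2 + 3*2 = 16
  x = 3: y <= min((12 - 1*3)/3, (9 - 2*3)/2) => y in {0, ..., 1}; best 5*3 + 3*1 = 18
  x = 4: y <= min((12 - 1*4)/3, (9 - 2*4)/2) => y in {0}; best 5*4 + 3*0 = 20
The maximum 5x + 3y = 20 is achieved at x = 4, y = 0.
Check: 1*4 + 3*0 = 4 <= 12 and 2*4 + 2*0 = 8 <= 9.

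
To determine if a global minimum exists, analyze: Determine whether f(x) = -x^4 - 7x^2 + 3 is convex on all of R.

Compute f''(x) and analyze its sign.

f(x) = -x^4 - 7x^2 + 3
f'(x) = -4x^3 + -14x
f''(x) = -12x^2 + -14
f''(x) = -12x^2 + -14 <= -14 < 0 for all x
Therefore, f is concave on R.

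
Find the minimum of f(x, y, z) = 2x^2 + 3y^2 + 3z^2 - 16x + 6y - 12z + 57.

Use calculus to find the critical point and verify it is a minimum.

f(x,y,z) = 2x^2 + 3y^2 + 3z^2 - 16x + 6y - 12z + 57
df/dx = 4x + (-16) = 0 => x = 4
df/dy = 6y + (6) = 0 => y = -1
df/dz = 6z + (-12) = 0 => z = 2
f(4,-1,2) = 2*(4)^2 + 3*(-1)^2 + 3*(2)^2 + -16*(4) + 6*(-1) + -12*(2) + 57 = 10
Hessian is diagonal with entries 4, 6, 6 > 0, confirmed minimum.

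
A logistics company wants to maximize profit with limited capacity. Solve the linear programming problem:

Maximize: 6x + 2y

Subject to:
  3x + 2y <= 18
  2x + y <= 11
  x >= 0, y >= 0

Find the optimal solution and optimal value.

Feasible vertices: (0, 0), (0, 9), (4, 3), (11/2, 0)
Objective 6x + 2y at each:
  (0, 0): 0
  (0, 9): 18
  (4, 3): 30
  (11/2, 0): 33
Maximum is 33 at (11/2, 0).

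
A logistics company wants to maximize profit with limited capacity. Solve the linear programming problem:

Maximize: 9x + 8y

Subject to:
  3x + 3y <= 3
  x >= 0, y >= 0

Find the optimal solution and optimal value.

The feasible region has vertices at [(0, 0), (1, 0), (0, 1)].
Checking objective 9x + 8y at each vertex:
  (0, 0): 9*0 + 8*0 = 0
  (1, 0): 9*1 + 8*0 = 9
  (0, 1): 9*0 + 8*1 = 8
Maximum is 9 at (1, 0).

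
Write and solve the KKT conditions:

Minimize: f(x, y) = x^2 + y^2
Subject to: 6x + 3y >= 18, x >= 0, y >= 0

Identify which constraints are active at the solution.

KKT conditions for min x^2 + y^2 s.t. 6x + 3y >= 18, x >= 0, y >= 0:
Stationarity: 2x = mu*6 + mu_x, 2y = mu*3 + mu_y, with mu, mu_x, mu_y >= 0
Complementary slackness: mu*(6x + 3y - 18) = 0, mu_x*x = 0, mu_y*y = 0
(0, 0) is infeasible (6*0 + 3*0 < 18), so if mu = 0 stationarity would force x = mu_x/2 >= 0, y = mu_y/2 >= 0 with mu_x*x = mu_y*y = 0, i.e. x = y = 0: contradiction. Hence mu > 0 and 6x + 3y = 18 is active.
Try x > 0, y > 0 (so mu_x = mu_y = 0): x = 6*mu/2, y = 3*mu/2
Substitute: 6*(6*mu/2) + 3*(3*mu/2) = 18
  mu*45/2 = 18 => mu = 4/5
x* = 12/5 > 0, y* = 6/5 > 0, consistent with mu_x = mu_y = 0.
f is convex and the constraints are linear, so this KKT point is the global minimum.
f* = 36/5
Active constraints: 6x + 3y >= 18 (holds with equality, mu = 4/5 > 0); x >= 0 and y >= 0 are inactive (mu_x = mu_y = 0).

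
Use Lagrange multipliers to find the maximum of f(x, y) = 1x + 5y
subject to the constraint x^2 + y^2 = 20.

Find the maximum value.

Set up Lagrange conditions: grad f = lambda * grad g
  1 = 2*lambda*x
  5 = 2*lambda*y
From these: x/y = 1/5, so x = 1t, y = 5t for some t.
Substitute into constraint: (1t)^2 + (5t)^2 = 20
  t^2 * 26 = 20
  t = sqrt(20/26)
Maximum = 1*x + 5*y = (1^2 + 5^2)*t = 26 * sqrt(20/26) = sqrt(520)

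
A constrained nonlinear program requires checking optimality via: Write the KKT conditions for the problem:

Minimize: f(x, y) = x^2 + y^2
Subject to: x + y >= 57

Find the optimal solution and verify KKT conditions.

KKT conditions for min x^2 + y^2 s.t. x + y >= 57:
Stationarity: 2x = mu, 2y = mu
So x = y = mu/2.
Complementary slackness: mu*(x + y - 57) = 0
Primal feasibility: x + y >= 57; dual feasibility: mu >= 0
If mu = 0 then x = y = 0, but 0 + 0 < 57 is infeasible, so the constraint is active.
Constraint active: x + y = 2*(mu/2) = 57 => mu = 57
x = y = 57/2, f = 3249/2
Verify: stationarity 2*(57/2) = 57 = mu; primal 57/2 + 57/2 = 57 >= 57; dual mu = 57 >= 0; complementary slackness 57*(57 - 57) = 0. All KKT conditions hold.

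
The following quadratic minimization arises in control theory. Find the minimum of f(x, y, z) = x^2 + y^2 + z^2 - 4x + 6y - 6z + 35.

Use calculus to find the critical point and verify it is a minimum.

f(x,y,z) = x^2 + y^2 + z^2 - 4x + 6y - 6z + 35
df/dx = 2x + (-4) = 0 => x = 2
df/dy = 2y + (6) = 0 => y = -3
df/dz = 2z + (-6) = 0 => z = 3
f(2,-3,3) = 1*(2)^2 + 1*(-3)^2 + 1*(3)^2 + -4*(2) + 6*(-3) + -6*(3) + 35 = 13
Hessian is diagonal with entries 2, 2, 2 > 0, confirmed minimum.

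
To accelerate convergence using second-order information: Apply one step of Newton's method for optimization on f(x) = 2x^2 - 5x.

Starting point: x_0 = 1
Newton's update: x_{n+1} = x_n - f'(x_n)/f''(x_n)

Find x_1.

f(x) = 2x^2 - 5x
f'(x) = 4x + (-5), f''(x) = 4
Newton step: x_1 = x_0 - f'(x_0)/f''(x_0)
f'(1) = -1
x_1 = 1 - -1/4 = 5/4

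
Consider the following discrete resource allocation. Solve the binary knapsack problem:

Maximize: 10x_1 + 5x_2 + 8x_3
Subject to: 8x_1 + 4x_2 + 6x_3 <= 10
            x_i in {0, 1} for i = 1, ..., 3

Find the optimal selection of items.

Items: item 1 (v=10, w=8), item 2 (v=5, w=4), item 3 (v=8, w=6)
Capacity: 10
Checking all 8 subsets (w = total weight, v = total value):
  {}: w = 0, v = 0
  {1}: w = 8, v = 10
  {2}: w = 4, v = 5
  {3}: w = 6, v = 8
  {1, 2}: w = 12 > 10, infeasible
  {1, 3}: w = 14 > 10, infeasible
  {2, 3}: w = 10, v = 13
  {1, 2, 3}: w = 18 > 10, infeasible
Best feasible subset: items [2, 3]
Total weight: 10 <= 10, total value: 13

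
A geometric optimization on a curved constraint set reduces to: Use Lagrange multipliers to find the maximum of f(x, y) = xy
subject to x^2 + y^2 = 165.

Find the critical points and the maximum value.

Lagrange conditions: y = 2*lambda*x and x = 2*lambda*y
If x = 0 then y = 0, violating the constraint, so x, y != 0.
Dividing: y/x = x/y => x^2 = y^2 => y = x or y = -x
Constraint: 2x^2 = 165 => x^2 = 165/2 => x = +/-sqrt(165/2)
Critical points: (sqrt(165/2), sqrt(165/2)), (-sqrt(165/2), -sqrt(165/2)), (sqrt(165/2), -sqrt(165/2)), (-sqrt(165/2), sqrt(165/2))
  y = x:  xy = x^2 = 165/2  at (sqrt(165/2), sqrt(165/2)) and (-sqrt(165/2), -sqrt(165/2))
  y = -x: xy = -x^2 = -165/2 at (sqrt(165/2), -sqrt(165/2)) and (-sqrt(165/2), sqrt(165/2))
Maximum xy = 165/2 at (sqrt(165/2), sqrt(165/2)) and (-sqrt(165/2), -sqrt(165/2))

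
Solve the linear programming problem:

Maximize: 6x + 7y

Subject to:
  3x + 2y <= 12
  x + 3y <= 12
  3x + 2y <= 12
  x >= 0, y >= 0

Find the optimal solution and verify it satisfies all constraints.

Feasible vertices: (0, 0), (0, 4), (12/7, 24/7), (4, 0)
Objective 6x + 7y at each vertex:
  (0, 0): 0
  (0, 4): 28
  (12/7, 24/7): 240/7
  (4, 0): 24
Maximum is 240/7 at (12/7, 24/7).
Verify constraints at (x, y) = (12/7, 24/7):
  3*(12/7) + 2*(24/7) = 12 <= 12 (active)
  1*(12/7) + 3*(24/7) = 12 <= 12 (active)
  3*(12/7) + 2*(24/7) = 12 <= 12 (active)
  x = 12/7 >= 0, y = 24/7 >= 0. All constraints satisfied.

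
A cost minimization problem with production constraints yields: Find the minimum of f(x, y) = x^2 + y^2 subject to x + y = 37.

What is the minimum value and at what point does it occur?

Substitute y = 37 - x into f(x,y) = x^2 + y^2:
g(x) = x^2 + (37 - x)^2 = 2x^2 - 74x + 1369
g'(x) = 4x - 74 = 0  =>  x = 37/2
y = 37 - 37/2 = 37/2
Minimum value = (37/2)^2 + (37/2)^2 = 1369/2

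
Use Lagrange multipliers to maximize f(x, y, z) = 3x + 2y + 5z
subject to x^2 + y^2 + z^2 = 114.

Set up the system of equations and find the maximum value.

Lagrange conditions: 3 = 2*lambda*x, 2 = 2*lambda*y, 5 = 2*lambda*z
So x:3 = y:2 = z:5, i.e. x = 3t, y = 2t, z = 5t
Constraint: t^2*(3^2 + 2^2 + 5^2) = 114
  t^2 * 38 = 114  =>  t = sqrt(3)
Maximum = 3*3t + 2*2t + 5*5t = 38*sqrt(3) = sqrt(4332)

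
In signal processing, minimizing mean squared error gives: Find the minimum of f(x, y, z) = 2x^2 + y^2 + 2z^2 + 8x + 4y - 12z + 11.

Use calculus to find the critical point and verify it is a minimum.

f(x,y,z) = 2x^2 + y^2 + 2z^2 + 8x + 4y - 12z + 11
df/dx = 4x + (8) = 0 => x = -2
df/dy = 2y + (4) = 0 => y = -2
df/dz = 4z + (-12) = 0 => z = 3
f(-2,-2,3) = 2*(-2)^2 + 1*(-2)^2 + 2*(3)^2 + 8*(-2) + 4*(-2) + -12*(3) + 11 = -19
Hessian is diagonal with entries 4, 2, 4 > 0, confirmed minimum.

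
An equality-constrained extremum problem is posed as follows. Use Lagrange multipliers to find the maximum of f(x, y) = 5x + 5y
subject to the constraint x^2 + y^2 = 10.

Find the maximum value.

Set up Lagrange conditions: grad f = lambda * grad g
  5 = 2*lambda*x
  5 = 2*lambda*y
From these: x/y = 5/5, so x = 5t, y = 5t for some t.
Substitute into constraint: (5t)^2 + (5t)^2 = 10
  t^2 * 50 = 10
  t = sqrt(10/50)
Maximum = 5*x + 5*y = (5^2 + 5^2)*t = 50 * sqrt(10/50) = sqrt(500)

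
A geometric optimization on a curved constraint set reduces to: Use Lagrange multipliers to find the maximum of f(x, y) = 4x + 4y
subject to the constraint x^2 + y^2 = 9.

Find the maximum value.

Set up Lagrange conditions: grad f = lambda * grad g
  4 = 2*lambda*x
  4 = 2*lambda*y
From these: x/y = 4/4, so x = 4t, y = 4t for some t.
Substitute into constraint: (4t)^2 + (4t)^2 = 9
  t^2 * 32 = 9
  t = sqrt(9/32)
Maximum = 4*x + 4*y = (4^2 + 4^2)*t = 32 * sqrt(9/32) = sqrt(288)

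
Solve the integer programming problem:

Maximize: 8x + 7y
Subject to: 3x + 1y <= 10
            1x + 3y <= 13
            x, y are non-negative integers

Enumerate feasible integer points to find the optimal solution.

Constraint 1: 3x + 1y <= 10
Constraint 2: 1x + 3y <= 13
Feasible x range (need y >= 0): 0 <= x <= min(10/3, 13/1) => x in {0, ..., 3}.
Enumerate feasible integer points row by row (the coefficient of y is 7 > 0, so for each x the largest feasible y gives the best value):
  x = 0: y <= min((10 - 3*0)/1, (13 - 1*0)/3) => y in {0, ..., 4}; best 8*0 + 7*4 = 28
  x = 1: y <= min((10 - 3*1)/1, (13 - 1*1)/3) => y in {0, ..., 4}; best 8*1 + 7*4 = 36
  x = 2: y <= min((10 - 3*2)/1, (13 - 1*2)/3) => y in {0, ..., 3}; best 8*2 + 7*3 = 37
  x = 3: y <= min((10 - 3*3)/1, (13 - 1*3)/3) => y in {0, ..., 1}; best 8*3 + 7*1 = 31
The maximum 8x + 7y = 37 is achieved at x = 2, y = 3.
Check: 3*2 + 1*3 = 9 <= 10 and 1*2 + 3*3 = 11 <= 13.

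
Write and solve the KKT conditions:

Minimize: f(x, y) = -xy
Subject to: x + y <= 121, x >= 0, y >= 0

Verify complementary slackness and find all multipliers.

Problem: min -xy s.t. x + y <= 121 (multiplier lambda), x >= 0 (mu_x), y >= 0 (mu_y)
KKT stationarity: -y + lambda - mu_x = 0, -x + lambda - mu_y = 0, with lambda, mu_x, mu_y >= 0
Complementary slackness: lambda*(x + y - 121) = 0, mu_x*x = 0, mu_y*y = 0
If lambda = 0: y = -mu_x <= 0 and x = -mu_y <= 0 force x = y = 0 with f = 0; but x = y = 121/2 is feasible with f = -14641/4 < 0, so this is not the minimum. Hence lambda > 0 and x + y = 121.
Try x > 0, y > 0 (so mu_x = mu_y = 0): y = lambda, x = lambda => x = y = lambda
x + y = 121 => 2*lambda = 121 => lambda = 121/2
x* = y* = 121/2 > 0, consistent with mu_x = mu_y = 0.
(Any feasible point with x = 0 or y = 0 has f = 0 > -14641/4, so the minimum is not on those boundaries.)
min(-xy) = -14641/4 (i.e. max xy = 14641/4)
Multipliers: lambda = 121/2, mu_x = 0, mu_y = 0
Complementary slackness: lambda*(x + y - 121) = 121/2*(121/2 + 121/2 - 121) = 0, mu_x*x = 0*121/2 = 0, mu_y*y = 0*121/2 = 0. Satisfied.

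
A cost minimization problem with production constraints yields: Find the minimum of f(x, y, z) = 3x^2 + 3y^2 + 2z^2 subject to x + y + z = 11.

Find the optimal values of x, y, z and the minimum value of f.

Using Lagrange multipliers on f = 3x^2 + 3y^2 + 2z^2 with constraint x + y + z = 11:
Conditions: 2*3*x = lambda, 2*3*y = lambda, 2*2*z = lambda
So x = lambda/6, y = lambda/6, z = lambda/4
Substituting into constraint: lambda * (7/12) = 11
lambda = 132/7
x = 22/7, y = 22/7, z = 33/7
Minimum value = 726/7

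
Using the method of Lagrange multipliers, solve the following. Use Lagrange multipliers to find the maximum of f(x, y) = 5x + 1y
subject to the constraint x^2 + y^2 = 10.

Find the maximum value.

Set up Lagrange conditions: grad f = lambda * grad g
  5 = 2*lambda*x
  1 = 2*lambda*y
From these: x/y = 5/1, so x = 5t, y = 1t for some t.
Substitute into constraint: (5t)^2 + (1t)^2 = 10
  t^2 * 26 = 10
  t = sqrt(10/26)
Maximum = 5*x + 1*y = (5^2 + 1^2)*t = 26 * sqrt(10/26) = sqrt(260)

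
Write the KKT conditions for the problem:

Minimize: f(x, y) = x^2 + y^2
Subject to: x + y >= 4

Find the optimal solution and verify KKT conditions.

KKT conditions for min x^2 + y^2 s.t. x + y >= 4:
Stationarity: 2x = mu, 2y = mu
So x = y = mu/2.
Complementary slackness: mu*(x + y - 4) = 0
Primal feasibility: x + y >= 4; dual feasibility: mu >= 0
If mu = 0 then x = y = 0, but 0 + 0 < 4 is infeasible, so the constraint is active.
Constraint active: x + y = 2*(mu/2) = 4 => mu = 4
x = y = 2, f = 8
Verify: stationarity 2*2 = 4 = mu; primal 2 + 2 = 4 >= 4; dual mu = 4 >= 0; complementary slackness 4*(4 - 4) = 0. All KKT conditions hold.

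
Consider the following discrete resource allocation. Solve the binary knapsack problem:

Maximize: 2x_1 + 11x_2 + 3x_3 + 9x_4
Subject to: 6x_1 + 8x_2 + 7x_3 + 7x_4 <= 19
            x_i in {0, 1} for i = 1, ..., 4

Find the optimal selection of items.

Items: item 1 (v=2, w=6), item 2 (v=11, w=8), item 3 (v=3, w=7), item 4 (v=9, w=7)
Capacity: 19
Checking all 16 subsets (w = total weight, v = total value):
  {}: w = 0, v = 0
  {1}: w = 6, v = 2
  {2}: w = 8, v = 11
  {3}: w = 7, v = 3
  {4}: w = 7, v = 9
  {1, 2}: w = 14, v = 13
  {1, 3}: w = 13, v = 5
  {1, 4}: w = 13, v = 11
  {2, 3}: w = 15, v = 14
  {2, 4}: w = 15, v = 20
  {3, 4}: w = 14, v = 12
  {1, 2, 3}: w = 21 > 19, infeasible
  {1, 2, 4}: w = 21 > 19, infeasible
  {1, 3, 4}: w = 20 > 19, infeasible
  {2, 3, 4}: w = 22 > 19, infeasible
  {1, 2, 3, 4}: w = 28 > 19, infeasible
Best feasible subset: items [2, 4]
Total weight: 15 <= 19, total value: 20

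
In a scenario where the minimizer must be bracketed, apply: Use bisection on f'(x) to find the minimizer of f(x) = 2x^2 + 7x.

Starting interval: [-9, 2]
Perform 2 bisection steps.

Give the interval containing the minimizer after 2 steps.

Finding critical point of f(x) = 2x^2 + 7x using bisection on f'(x) = 4x + 7.
f'(x) = 0 when x = -7/4.
Starting interval: [-9, 2]
Step 1: mid = -7/2, f'(mid) = -7, new interval = [-7/2, 2]
Step 2: mid = -3/4, f'(mid) = 4, new interval = [-7/2, -3/4]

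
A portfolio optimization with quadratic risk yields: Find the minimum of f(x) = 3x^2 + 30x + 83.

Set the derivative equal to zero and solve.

f(x) = 3x^2 + 30x + 83
f'(x) = 6x + (30) = 0
x = -30/6 = -5
f(-5) = 8
Since f''(x) = 6 > 0, this is a minimum.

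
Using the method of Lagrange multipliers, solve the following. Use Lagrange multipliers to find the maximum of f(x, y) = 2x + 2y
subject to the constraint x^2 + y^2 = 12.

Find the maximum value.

Set up Lagrange conditions: grad f = lambda * grad g
  2 = 2*lambda*x
  2 = 2*lambda*y
From these: x/y = 2/2, so x = 2t, y = 2t for some t.
Substitute into constraint: (2t)^2 + (2t)^2 = 12
  t^2 * 8 = 12
  t = sqrt(12/8)
Maximum = 2*x + 2*y = (2^2 + 2^2)*t = 8 * sqrt(12/8) = sqrt(96)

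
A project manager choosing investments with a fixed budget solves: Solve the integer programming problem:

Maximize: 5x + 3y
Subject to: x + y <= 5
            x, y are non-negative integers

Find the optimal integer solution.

Objective: 5x + 3y, constraint: x + y <= 5
Coefficient of x is 5 >= coefficient of y is 3, so allocate the entire budget to x.
Optimal: x = 5, y = 0, value = 25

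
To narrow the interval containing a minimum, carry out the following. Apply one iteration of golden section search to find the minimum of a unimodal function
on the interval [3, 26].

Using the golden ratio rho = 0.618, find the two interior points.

Golden section search on [3, 26].
Golden ratio rho = 0.618 (approx).
Interior points:
  x_1 = 3 + (1-0.618)*23 = 11.7860
  x_2 = 3 + 0.618*23 = 17.2140
Compare f(x_1) and f(x_2) to determine which subinterval to keep.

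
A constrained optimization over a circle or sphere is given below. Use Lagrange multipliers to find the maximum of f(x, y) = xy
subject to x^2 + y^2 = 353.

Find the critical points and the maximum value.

Lagrange conditions: y = 2*lambda*x and x = 2*lambda*y
If x = 0 then y = 0, violating the constraint, so x, y != 0.
Dividing: y/x = x/y => x^2 = y^2 => y = x or y = -x
Constraint: 2x^2 = 353 => x^2 = 353/2 => x = +/-sqrt(353/2)
Critical points: (sqrt(353/2), sqrt(353/2)), (-sqrt(353/2), -sqrt(353/2)), (sqrt(353/2), -sqrt(353/2)), (-sqrt(353/2), sqrt(353/2))
  y = x:  xy = x^2 = 353/2  at (sqrt(353/2), sqrt(353/2)) and (-sqrt(353/2), -sqrt(353/2))
  y = -x: xy = -x^2 = -353/2 at (sqrt(353/2), -sqrt(353/2)) and (-sqrt(353/2), sqrt(353/2))
Maximum xy = 353/2 at (sqrt(353/2), sqrt(353/2)) and (-sqrt(353/2), -sqrt(353/2))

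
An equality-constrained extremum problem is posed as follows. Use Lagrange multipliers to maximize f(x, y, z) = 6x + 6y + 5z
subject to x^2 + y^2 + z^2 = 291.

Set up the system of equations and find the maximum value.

Lagrange conditions: 6 = 2*lambda*x, 6 = 2*lambda*y, 5 = 2*lambda*z
So x:6 = y:6 = z:5, i.e. x = 6t, y = 6t, z = 5t
Constraint: t^2*(6^2 + 6^2 + 5^2) = 291
  t^2 * 97 = 291  =>  t = sqrt(3)
Maximum = 6*6t + 6*6t + 5*5t = 97*sqrt(3) = sqrt(28227)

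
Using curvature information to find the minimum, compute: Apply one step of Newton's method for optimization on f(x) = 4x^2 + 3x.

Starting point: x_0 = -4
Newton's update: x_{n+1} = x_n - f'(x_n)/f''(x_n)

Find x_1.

f(x) = 4x^2 + 3x
f'(x) = 8x + (3), f''(x) = 8
Newton step: x_1 = x_0 - f'(x_0)/f''(x_0)
f'(-4) = -29
x_1 = -4 - -29/8 = -3/8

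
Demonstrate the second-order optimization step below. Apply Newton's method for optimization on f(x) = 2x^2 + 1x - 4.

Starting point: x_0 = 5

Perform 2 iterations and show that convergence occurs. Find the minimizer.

f(x) = 2x^2 + 1x - 4, f'(x) = 4x + (1), f''(x) = 4
Step 1: f'(5) = 21, x_1 = 5 - 21/4 = -1/4
Step 2: f'(-1/4) = 0, x_2 = -1/4 (converged)
Newton's method converges in 1 step for quadratics.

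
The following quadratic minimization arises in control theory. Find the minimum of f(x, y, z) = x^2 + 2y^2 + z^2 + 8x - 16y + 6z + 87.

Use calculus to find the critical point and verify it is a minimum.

f(x,y,z) = x^2 + 2y^2 + z^2 + 8x - 16y + 6z + 87
df/dx = 2x + (8) = 0 => x = -4
df/dy = 4y + (-16) = 0 => y = 4
df/dz = 2z + (6) = 0 => z = -3
f(-4,4,-3) = 1*(-4)^2 + 2*(4)^2 + 1*(-3)^2 + 8*(-4) + -16*(4) + 6*(-3) + 87 = 30
Hessian is diagonal with entries 2, 4, 2 > 0, confirmed minimum.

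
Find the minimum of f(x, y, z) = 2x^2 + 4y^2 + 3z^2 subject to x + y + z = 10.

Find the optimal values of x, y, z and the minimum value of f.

Using Lagrange multipliers on f = 2x^2 + 4y^2 + 3z^2 with constraint x + y + z = 10:
Conditions: 2*2*x = lambda, 2*4*y = lambda, 2*3*z = lambda
So x = lambda/4, y = lambda/8, z = lambda/6
Substituting into constraint: lambda * (13/24) = 10
lambda = 240/13
x = 60/13, y = 30/13, z = 40/13
Minimum value = 1200/13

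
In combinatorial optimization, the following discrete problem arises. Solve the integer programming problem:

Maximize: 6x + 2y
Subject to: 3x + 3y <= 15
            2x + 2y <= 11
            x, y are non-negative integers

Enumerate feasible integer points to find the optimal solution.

Constraint 1: 3x + 3y <= 15
Constraint 2: 2x + 2y <= 11
Feasible x range (need y >= 0): 0 <= x <= min(15/3, 11/2) => x in {0, ..., 5}.
Enumerate feasible integer points row by row (the coefficient of y is 2 > 0, so for each x the largest feasible y gives the best value):
  x = 0: y <= min((15 - 3*0)/3, (11 - 2*0)/2) => y in {0, ..., 5}; best 6*0 + 2*5 = 10
  x = 1: y <= min((15 - 3*1)/3, (11 - 2*1)/2) => y in {0, ..., 4}; best 6*1 + 2*4 = 14
  x = 2: y <= min((15 - 3*2)/3, (11 - 2*2)/2) => y in {0, ..., 3}; best 6*2 + 2*3 = 18
  x = 3: y <= min((15 - 3*3)/3, (11 - 2*3)/2) => y in {0, ..., 2}; best 6*3 + 2*2 = 22
  x = 4: y <= min((15 - 3*4)/3, (11 - 2*4)/2) => y in {0, ..., 1}; best 6*4 + 2*1 = 26
  x = 5: y <= min((15 - 3*5)/3, (11 - 2*5)/2) => y in {0}; best 6*5 + 2*0 = 30
The maximum 6x + 2y = 30 is achieved at x = 5, y = 0.
Check: 3*5 + 3*0 = 15 <= 15 and 2*5 + 2*0 = 10 <= 11.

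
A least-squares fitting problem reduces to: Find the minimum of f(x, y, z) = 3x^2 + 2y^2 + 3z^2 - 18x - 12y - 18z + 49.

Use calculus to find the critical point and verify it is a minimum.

f(x,y,z) = 3x^2 + 2y^2 + 3z^2 - 18x - 12y - 18z + 49
df/dx = 6x + (-18) = 0 => x = 3
df/dy = 4y + (-12) = 0 => y = 3
df/dz = 6z + (-18) = 0 => z = 3
f(3,3,3) = 3*(3)^2 + 2*(3)^2 + 3*(3)^2 + -18*(3) + -12*(3) + -18*(3) + 49 = -23
Hessian is diagonal with entries 6, 4, 6 > 0, confirmed minimum.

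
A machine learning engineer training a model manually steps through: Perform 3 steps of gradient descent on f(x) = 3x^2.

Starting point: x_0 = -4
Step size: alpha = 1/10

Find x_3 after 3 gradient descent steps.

f(x) = 3x^2, f'(x) = 6x + (0)
Step 1: f'(-4) = -24, x_1 = -4 - 1/10 * -24 = -8/5
Step 2: f'(-8/5) = -48/5, x_2 = -8/5 - 1/10 * -48/5 = -16/25
Step 3: f'(-16/25) = -96/25, x_3 = -16/25 - 1/10 * -96/25 = -32/125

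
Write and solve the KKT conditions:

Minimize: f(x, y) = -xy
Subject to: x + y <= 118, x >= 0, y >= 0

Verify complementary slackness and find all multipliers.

Problem: min -xy s.t. x + y <= 118 (multiplier lambda), x >= 0 (mu_x), y >= 0 (mu_y)
KKT stationarity: -y + lambda - mu_x = 0, -x + lambda - mu_y = 0, with lambda, mu_x, mu_y >= 0
Complementary slackness: lambda*(x + y - 118) = 0, mu_x*x = 0, mu_y*y = 0
If lambda = 0: y = -mu_x <= 0 and x = -mu_y <= 0 force x = y = 0 with f = 0; but x = y = 59 is feasible with f = -3481 < 0, so this is not the minimum. Hence lambda > 0 and x + y = 118.
Try x > 0, y > 0 (so mu_x = mu_y = 0): y = lambda, x = lambda => x = y = lambda
x + y = 118 => 2*lambda = 118 => lambda = 59
x* = y* = 59 > 0, consistent with mu_x = mu_y = 0.
(Any feasible point with x = 0 or y = 0 has f = 0 > -3481, so the minimum is not on those boundaries.)
min(-xy) = -3481 (i.e. max xy = 3481)
Multipliers: lambda = 59, mu_x = 0, mu_y = 0
Complementary slackness: lambda*(x + y - 118) = 59*(59 + 59 - 118) = 0, mu_x*x = 0*59 = 0, mu_y*y = 0*59 = 0. Satisfied.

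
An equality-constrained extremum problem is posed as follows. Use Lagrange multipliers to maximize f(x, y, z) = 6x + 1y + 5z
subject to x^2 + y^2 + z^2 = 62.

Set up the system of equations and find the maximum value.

Lagrange conditions: 6 = 2*lambda*x, 1 = 2*lambda*y, 5 = 2*lambda*z
So x:6 = y:1 = z:5, i.e. x = 6t, y = 1t, z = 5t
Constraint: t^2*(6^2 + 1^2 + 5^2) = 62
  t^2 * 62 = 62  =>  t = sqrt(1)
Maximum = 6*6t + 1*1t + 5*5t = 62*sqrt(1) = 62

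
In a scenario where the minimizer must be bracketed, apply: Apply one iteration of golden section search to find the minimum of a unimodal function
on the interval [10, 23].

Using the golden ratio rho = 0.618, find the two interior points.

Golden section search on [10, 23].
Golden ratio rho = 0.618 (approx).
Interior points:
  x_1 = 10 + (1-0.618)*13 = 14.9660
  x_2 = 10 + 0.618*13 = 18.0340
Compare f(x_1) and f(x_2) to determine which subinterval to keep.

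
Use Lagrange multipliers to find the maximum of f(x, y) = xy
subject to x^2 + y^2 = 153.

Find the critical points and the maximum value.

Lagrange conditions: y = 2*lambda*x and x = 2*lambda*y
If x = 0 then y = 0, violating the constraint, so x, y != 0.
Dividing: y/x = x/y => x^2 = y^2 => y = x or y = -x
Constraint: 2x^2 = 153 => x^2 = 153/2 => x = +/-sqrt(153/2)
Critical points: (sqrt(153/2), sqrt(153/2)), (-sqrt(153/2), -sqrt(153/2)), (sqrt(153/2), -sqrt(153/2)), (-sqrt(153/2), sqrt(153/2))
  y = x:  xy = x^2 = 153/2  at (sqrt(153/2), sqrt(153/2)) and (-sqrt(153/2), -sqrt(153/2))
  y = -x: xy = -x^2 = -153/2 at (sqrt(153/2), -sqrt(153/2)) and (-sqrt(153/2), sqrt(153/2))
Maximum xy = 153/2 at (sqrt(153/2), sqrt(153/2)) and (-sqrt(153/2), -sqrt(153/2))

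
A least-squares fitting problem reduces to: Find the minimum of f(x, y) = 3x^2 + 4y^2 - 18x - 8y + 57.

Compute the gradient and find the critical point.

f(x,y) = 3x^2 + 4y^2 - 18x - 8y + 57
df/dx = 6x + (-18) = 0  =>  x = 3
df/dy = 8y + (-8) = 0  =>  y = 1
f(3, 1) = 3*(3)^2 + 4*(1)^2 + -18*(3) + -8*(1) + 57 = 26
Hessian is diagonal with entries 6, 8 > 0, so this is a minimum.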